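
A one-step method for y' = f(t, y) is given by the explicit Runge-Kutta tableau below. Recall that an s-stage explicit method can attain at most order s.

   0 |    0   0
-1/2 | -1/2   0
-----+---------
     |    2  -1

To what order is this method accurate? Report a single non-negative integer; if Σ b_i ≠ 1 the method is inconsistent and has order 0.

b = (2, -1)
c = (0, -1/2)
Σ b_i: 2·1 + (-1)·1 = 1 ✓
b·c: (-1)·(-1/2) = 1/2 ✓; 2 stages ⇒ order 2.

2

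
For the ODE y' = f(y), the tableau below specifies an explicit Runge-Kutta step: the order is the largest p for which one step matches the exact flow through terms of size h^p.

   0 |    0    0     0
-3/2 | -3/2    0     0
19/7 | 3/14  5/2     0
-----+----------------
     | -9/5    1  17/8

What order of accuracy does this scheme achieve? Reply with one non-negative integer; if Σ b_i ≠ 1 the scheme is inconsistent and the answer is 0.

b = (-9/5, 1, 17/8)
c = (0, -3/2, 19/7)
Ac = (0, 0, -15/4)
Σ b_i: (-9/5)·1 + 1·1 + 17/8·1 = 53/40 ≠ 1 ⇒ order 0.

0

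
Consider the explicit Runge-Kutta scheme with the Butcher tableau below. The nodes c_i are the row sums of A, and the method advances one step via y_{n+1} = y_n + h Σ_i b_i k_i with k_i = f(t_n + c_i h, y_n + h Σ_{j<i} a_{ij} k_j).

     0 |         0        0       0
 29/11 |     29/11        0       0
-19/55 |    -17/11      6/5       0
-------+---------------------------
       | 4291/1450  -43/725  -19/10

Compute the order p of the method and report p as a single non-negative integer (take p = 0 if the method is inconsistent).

2

b = (4291/1450, -43/725, -19/10)
c = (0, 29/11, -19/55)
Ac = (0, 0, 174/55)
Σ b_i: 4291/1450·1 + (-43/725)·1 + (-19/10)·1 = 1 ✓
b·c: (-43/725)·29/11 + (-19/10)·(-19/55) = 1/2 ✓
b·c²: (-43/725)·841/121 + (-19/10)·361/3025 = -19329/30250 ≠ 1/3 ⇒ order 2.
b·Ac: (-19/10)·174/55 = -1653/275 ≠ 1/6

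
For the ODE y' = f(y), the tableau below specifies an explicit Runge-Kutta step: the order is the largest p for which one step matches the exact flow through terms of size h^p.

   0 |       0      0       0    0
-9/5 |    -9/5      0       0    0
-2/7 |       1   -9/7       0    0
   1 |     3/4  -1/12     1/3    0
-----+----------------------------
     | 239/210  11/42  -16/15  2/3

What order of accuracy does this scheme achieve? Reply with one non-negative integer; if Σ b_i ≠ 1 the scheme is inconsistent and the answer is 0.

b = (239/210, 11/42, -16/15, 2/3)
c = (0, -9/5, -2/7, 1)
Ac = (0, 0, 81/35, 23/420)
Σ b_i: 239/210·1 + 11/42·1 + (-16/15)·1 + 2/3·1 = 1 ✓
b·c: 11/42·(-9/5) + (-16/15)·(-2/7) + 2/3·1 = 1/2 ✓
b·c²: 11/42·81/25 + (-16/15)·4/49 + 2/3·1 = 3499/2450 ≠ 1/3 ⇒ order 2.
b·Ac: (-16/15)·81/35 + 2/3·23/420 = -7661/3150 ≠ 1/6

2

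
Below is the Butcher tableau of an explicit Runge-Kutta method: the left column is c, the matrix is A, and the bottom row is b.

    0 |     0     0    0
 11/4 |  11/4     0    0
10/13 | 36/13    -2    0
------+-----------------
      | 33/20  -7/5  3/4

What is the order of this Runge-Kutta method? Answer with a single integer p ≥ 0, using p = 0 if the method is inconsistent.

b = (33/20, -7/5, 3/4)
c = (0, 11/4, 10/13)
Ac = (0, 0, -11/2)
Σ b_i: 33/20·1 + (-7/5)·1 + 3/4·1 = 1 ✓
b·c: (-7/5)·11/4 + 3/4·10/13 = -851/260 ≠ 1/2 ⇒ order 1.

1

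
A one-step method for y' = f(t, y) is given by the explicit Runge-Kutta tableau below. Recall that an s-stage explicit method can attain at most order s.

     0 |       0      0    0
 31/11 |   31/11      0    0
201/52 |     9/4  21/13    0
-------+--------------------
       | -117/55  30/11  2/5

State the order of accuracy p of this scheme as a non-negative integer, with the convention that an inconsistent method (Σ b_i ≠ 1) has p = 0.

b = (-117/55, 30/11, 2/5)
c = (0, 31/11, 201/52)
Ac = (0, 0, 651/143)
Σ b_i: (-117/55)·1 + 30/11·1 + 2/5·1 = 1 ✓
b·c: 30/11·31/11 + 2/5·201/52 = 145221/15730 ≠ 1/2 ⇒ order 1.

1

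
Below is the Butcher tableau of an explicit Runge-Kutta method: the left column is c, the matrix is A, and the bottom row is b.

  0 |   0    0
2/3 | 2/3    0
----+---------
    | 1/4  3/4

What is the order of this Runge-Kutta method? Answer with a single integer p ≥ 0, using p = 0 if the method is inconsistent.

2

b = (1/4, 3/4)
c = (0, 2/3)
Σ b_i: 1/4·1 + 3/4·1 = 1 ✓
b·c: 3/4·2/3 = 1/2 ✓; 2 stages ⇒ order 2.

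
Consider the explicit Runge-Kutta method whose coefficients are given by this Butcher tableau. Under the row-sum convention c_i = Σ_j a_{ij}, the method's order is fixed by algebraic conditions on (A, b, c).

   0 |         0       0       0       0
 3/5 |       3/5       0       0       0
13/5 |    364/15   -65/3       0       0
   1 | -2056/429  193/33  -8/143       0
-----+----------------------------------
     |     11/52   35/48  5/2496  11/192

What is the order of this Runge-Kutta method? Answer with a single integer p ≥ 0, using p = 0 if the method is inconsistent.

4

b = (11/52, 35/48, 5/2496, 11/192)
c = (0, 3/5, 13/5, 1)
Ac = (0, 0, -13, 37/11)
Σ b_i: 11/52·1 + 35/48·1 + 5/2496·1 + 11/192·1 = 1 ✓
b·c: 35/48·3/5 + 5/2496·13/5 + 11/192·1 = 1/2 ✓
b·c²: 35/48·9/25 + 5/2496·169/25 + 11/192·1 = 1/3 ✓
b·Ac: 5/2496·(-13) + 11/192·37/11 = 1/6 ✓
b·c³: 35/48·27/125 + 5/2496·2197/125 + 11/192·1 = 1/4 ✓
b·(c∘Ac): 5/2496·(-169/5) + 11/192·37/11 = 1/8 ✓
b·Ac²: 5/2496·(-39/5) + 11/192·19/11 = 1/12 ✓
b·A²c: 11/192·8/11 = 1/24 ✓; 4 stages ⇒ order 4.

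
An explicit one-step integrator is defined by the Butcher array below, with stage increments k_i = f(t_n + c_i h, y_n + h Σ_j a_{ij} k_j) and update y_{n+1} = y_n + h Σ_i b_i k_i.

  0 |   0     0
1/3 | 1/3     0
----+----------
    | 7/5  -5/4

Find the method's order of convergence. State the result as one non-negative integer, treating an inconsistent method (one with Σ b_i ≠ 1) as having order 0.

0

b = (7/5, -5/4)
c = (0, 1/3)
Σ b_i: 7/5·1 + (-5/4)·1 = 3/20 ≠ 1 ⇒ order 0.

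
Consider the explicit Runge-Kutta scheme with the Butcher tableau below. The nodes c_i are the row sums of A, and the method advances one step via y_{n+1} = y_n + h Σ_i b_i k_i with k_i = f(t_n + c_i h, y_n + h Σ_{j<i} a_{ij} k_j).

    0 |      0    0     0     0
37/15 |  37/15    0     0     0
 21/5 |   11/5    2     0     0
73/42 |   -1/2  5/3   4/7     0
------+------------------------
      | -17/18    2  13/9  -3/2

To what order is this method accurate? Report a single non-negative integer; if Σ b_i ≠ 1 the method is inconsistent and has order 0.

1

b = (-17/18, 2, 13/9, -3/2)
c = (0, 37/15, 21/5, 73/42)
Ac = (0, 0, 74/15, 293/45)
Σ b_i: (-17/18)·1 + 2·1 + 13/9·1 + (-3/2)·1 = 1 ✓
b·c: 2·37/15 + 13/9·21/5 + (-3/2)·73/42 = 235/28 ≠ 1/2 ⇒ order 1.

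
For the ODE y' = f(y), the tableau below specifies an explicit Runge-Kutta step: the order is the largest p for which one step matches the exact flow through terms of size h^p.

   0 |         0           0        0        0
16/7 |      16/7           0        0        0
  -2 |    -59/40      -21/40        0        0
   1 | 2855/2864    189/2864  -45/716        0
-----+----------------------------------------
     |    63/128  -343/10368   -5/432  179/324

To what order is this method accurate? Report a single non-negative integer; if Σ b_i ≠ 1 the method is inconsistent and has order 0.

b = (63/128, -343/10368, -5/432, 179/324)
c = (0, 16/7, -2, 1)
Ac = (0, 0, -6/5, 99/358)
Σ b_i: 63/128·1 + (-343/10368)·1 + (-5/432)·1 + 179/324·1 = 1 ✓
b·c: (-343/10368)·16/7 + (-5/432)·(-2) + 179/324·1 = 1/2 ✓
b·c²: (-343/10368)·256/49 + (-5/432)·4 + 179/324·1 = 1/3 ✓
b·Ac: (-5/432)·(-6/5) + 179/324·99/358 = 1/6 ✓
b·c³: (-343/10368)·4096/343 + (-5/432)·(-8) + 179/324·1 = 1/4 ✓
b·(c∘Ac): (-5/432)·12/5 + 179/324·99/358 = 1/8 ✓
b·Ac²: (-5/432)·(-96/35) + 179/324·117/1253 = 1/12 ✓
b·A²c: 179/324·27/358 = 1/24 ✓; 4 stages ⇒ order 4.

4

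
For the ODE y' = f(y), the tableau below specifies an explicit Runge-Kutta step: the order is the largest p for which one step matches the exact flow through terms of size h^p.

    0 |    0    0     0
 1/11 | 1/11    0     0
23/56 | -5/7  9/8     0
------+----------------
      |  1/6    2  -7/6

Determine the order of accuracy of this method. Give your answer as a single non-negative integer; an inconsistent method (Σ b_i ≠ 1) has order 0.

b = (1/6, 2, -7/6)
c = (0, 1/11, 23/56)
Ac = (0, 0, 9/88)
Σ b_i: 1/6·1 + 2·1 + (-7/6)·1 = 1 ✓
b·c: 2·1/11 + (-7/6)·23/56 = -157/528 ≠ 1/2 ⇒ order 1.

1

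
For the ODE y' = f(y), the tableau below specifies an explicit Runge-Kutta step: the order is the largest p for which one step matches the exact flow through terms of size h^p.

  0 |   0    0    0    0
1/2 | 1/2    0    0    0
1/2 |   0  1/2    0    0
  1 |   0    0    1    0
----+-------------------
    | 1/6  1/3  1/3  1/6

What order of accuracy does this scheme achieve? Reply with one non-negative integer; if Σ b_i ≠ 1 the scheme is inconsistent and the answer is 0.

4

b = (1/6, 1/3, 1/3, 1/6)
c = (0, 1/2, 1/2, 1)
Ac = (0, 0, 1/4, 1/2)
Σ b_i: 1/6·1 + 1/3·1 + 1/3·1 + 1/6·1 = 1 ✓
b·c: 1/3·1/2 + 1/3·1/2 + 1/6·1 = 1/2 ✓
b·c²: 1/3·1/4 + 1/3·1/4 + 1/6·1 = 1/3 ✓
b·Ac: 1/3·1/4 + 1/6·1/2 = 1/6 ✓
b·c³: 1/3·1/8 + 1/3·1/8 + 1/6·1 = 1/4 ✓
b·(c∘Ac): 1/3·1/8 + 1/6·1/2 = 1/8 ✓
b·Ac²: 1/3·1/8 + 1/6·1/4 = 1/12 ✓
b·A²c: 1/6·1/4 = 1/24 ✓; 4 stages ⇒ order 4.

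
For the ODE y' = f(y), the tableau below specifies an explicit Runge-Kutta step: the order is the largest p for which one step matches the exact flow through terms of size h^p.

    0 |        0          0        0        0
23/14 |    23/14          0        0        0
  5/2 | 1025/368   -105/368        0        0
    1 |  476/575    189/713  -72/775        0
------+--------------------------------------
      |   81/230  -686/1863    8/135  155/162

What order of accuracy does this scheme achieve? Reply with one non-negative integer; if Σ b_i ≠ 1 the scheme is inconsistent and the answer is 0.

4

b = (81/230, -686/1863, 8/135, 155/162)
c = (0, 23/14, 5/2, 1)
Ac = (0, 0, -15/32, 63/310)
Σ b_i: 81/230·1 + (-686/1863)·1 + 8/135·1 + 155/162·1 = 1 ✓
b·c: (-686/1863)·23/14 + 8/135·5/2 + 155/162·1 = 1/2 ✓
b·c²: (-686/1863)·529/196 + 8/135·25/4 + 155/162·1 = 1/3 ✓
b·Ac: 8/135·(-15/32) + 155/162·63/310 = 1/6 ✓
b·c³: (-686/1863)·12167/2744 + 8/135·125/8 + 155/162·1 = 1/4 ✓
b·(c∘Ac): 8/135·(-75/64) + 155/162·63/310 = 1/8 ✓
b·Ac²: 8/135·(-345/448) + 155/162·117/868 = 1/12 ✓
b·A²c: 155/162·27/620 = 1/24 ✓; 4 stages ⇒ order 4.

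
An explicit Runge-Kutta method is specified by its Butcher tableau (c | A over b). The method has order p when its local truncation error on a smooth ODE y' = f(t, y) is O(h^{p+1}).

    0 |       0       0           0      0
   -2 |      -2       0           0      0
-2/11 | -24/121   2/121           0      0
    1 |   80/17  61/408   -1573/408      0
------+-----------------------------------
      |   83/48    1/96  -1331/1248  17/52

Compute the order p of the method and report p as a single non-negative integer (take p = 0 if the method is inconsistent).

4

b = (83/48, 1/96, -1331/1248, 17/52)
c = (0, -2, -2/11, 1)
Ac = (0, 0, -4/121, 41/102)
Σ b_i: 83/48·1 + 1/96·1 + (-1331/1248)·1 + 17/52·1 = 1 ✓
b·c: 1/96·(-2) + (-1331/1248)·(-2/11) + 17/52·1 = 1/2 ✓
b·c²: 1/96·4 + (-1331/1248)·4/121 + 17/52·1 = 1/3 ✓
b·Ac: (-1331/1248)·(-4/121) + 17/52·41/102 = 1/6 ✓
b·c³: 1/96·(-8) + (-1331/1248)·(-8/1331) + 17/52·1 = 1/4 ✓
b·(c∘Ac): (-1331/1248)·8/1331 + 17/52·41/102 = 1/8 ✓
b·Ac²: (-1331/1248)·8/121 + 17/52·8/17 = 1/12 ✓
b·A²c: 17/52·13/102 = 1/24 ✓; 4 stages ⇒ order 4.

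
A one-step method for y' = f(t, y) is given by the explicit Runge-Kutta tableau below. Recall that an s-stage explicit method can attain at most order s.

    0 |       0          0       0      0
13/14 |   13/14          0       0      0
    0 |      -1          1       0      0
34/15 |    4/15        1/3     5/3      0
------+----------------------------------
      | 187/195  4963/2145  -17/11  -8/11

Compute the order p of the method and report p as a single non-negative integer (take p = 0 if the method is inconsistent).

2

b = (187/195, 4963/2145, -17/11, -8/11)
c = (0, 13/14, 0, 34/15)
Ac = (0, 0, 13/14, 13/42)
Σ b_i: 187/195·1 + 4963/2145·1 + (-17/11)·1 + (-8/11)·1 = 1 ✓
b·c: 4963/2145·13/14 + (-8/11)·34/15 = 1/2 ✓
b·c²: 4963/2145·169/196 + (-8/11)·1156/225 = -120689/69300 ≠ 1/3 ⇒ order 2.
b·Ac: (-17/11)·13/14 + (-8/11)·13/42 = -767/462 ≠ 1/6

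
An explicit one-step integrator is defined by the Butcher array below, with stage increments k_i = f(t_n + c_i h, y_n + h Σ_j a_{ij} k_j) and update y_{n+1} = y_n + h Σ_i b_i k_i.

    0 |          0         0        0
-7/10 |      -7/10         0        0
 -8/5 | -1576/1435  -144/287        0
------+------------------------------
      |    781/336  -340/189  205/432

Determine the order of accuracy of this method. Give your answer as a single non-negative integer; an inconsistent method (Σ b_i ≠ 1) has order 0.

3

b = (781/336, -340/189, 205/432)
c = (0, -7/10, -8/5)
Ac = (0, 0, 72/205)
Σ b_i: 781/336·1 + (-340/189)·1 + 205/432·1 = 1 ✓
b·c: (-340/189)·(-7/10) + 205/432·(-8/5) = 1/2 ✓
b·c²: (-340/189)·49/100 + 205/432·64/25 = 1/3 ✓
b·Ac: 205/432·72/205 = 1/6 ✓; 3 stages ⇒ order 3.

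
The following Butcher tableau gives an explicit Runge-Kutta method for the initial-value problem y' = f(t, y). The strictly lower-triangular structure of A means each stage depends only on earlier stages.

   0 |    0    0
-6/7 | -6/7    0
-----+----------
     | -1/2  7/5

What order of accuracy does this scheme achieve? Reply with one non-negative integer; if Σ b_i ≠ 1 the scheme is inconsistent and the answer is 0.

0

b = (-1/2, 7/5)
c = (0, -6/7)
Σ b_i: (-1/2)·1 + 7/5·1 = 9/10 ≠ 1 ⇒ order 0.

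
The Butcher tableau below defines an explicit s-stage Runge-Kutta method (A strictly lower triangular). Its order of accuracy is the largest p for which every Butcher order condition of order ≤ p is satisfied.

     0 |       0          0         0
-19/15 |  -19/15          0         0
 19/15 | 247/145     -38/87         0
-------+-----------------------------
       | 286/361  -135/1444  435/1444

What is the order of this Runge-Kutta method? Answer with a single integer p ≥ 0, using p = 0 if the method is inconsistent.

b = (286/361, -135/1444, 435/1444)
c = (0, -19/15, 19/15)
Ac = (0, 0, 722/1305)
Σ b_i: 286/361·1 + (-135/1444)·1 + 435/1444·1 = 1 ✓
b·c: (-135/1444)·(-19/15) + 435/1444·19/15 = 1/2 ✓
b·c²: (-135/1444)·361/225 + 435/1444·361/225 = 1/3 ✓
b·Ac: 435/1444·722/1305 = 1/6 ✓; 3 stages ⇒ order 3.

3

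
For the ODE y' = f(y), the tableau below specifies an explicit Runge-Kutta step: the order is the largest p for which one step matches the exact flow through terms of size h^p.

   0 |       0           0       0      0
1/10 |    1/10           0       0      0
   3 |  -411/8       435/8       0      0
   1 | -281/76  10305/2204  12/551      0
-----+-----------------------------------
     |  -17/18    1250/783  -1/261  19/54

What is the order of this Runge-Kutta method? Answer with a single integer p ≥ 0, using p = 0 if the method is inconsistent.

4

b = (-17/18, 1250/783, -1/261, 19/54)
c = (0, 1/10, 3, 1)
Ac = (0, 0, 87/16, 81/152)
Σ b_i: (-17/18)·1 + 1250/783·1 + (-1/261)·1 + 19/54·1 = 1 ✓
b·c: 1250/783·1/10 + (-1/261)·3 + 19/54·1 = 1/2 ✓
b·c²: 1250/783·1/100 + (-1/261)·9 + 19/54·1 = 1/3 ✓
b·Ac: (-1/261)·87/16 + 19/54·81/152 = 1/6 ✓
b·c³: 1250/783·1/1000 + (-1/261)·27 + 19/54·1 = 1/4 ✓
b·(c∘Ac): (-1/261)·261/16 + 19/54·81/152 = 1/8 ✓
b·Ac²: (-1/261)·87/160 + 19/54·369/1520 = 1/12 ✓
b·A²c: 19/54·9/76 = 1/24 ✓; 4 stages ⇒ order 4.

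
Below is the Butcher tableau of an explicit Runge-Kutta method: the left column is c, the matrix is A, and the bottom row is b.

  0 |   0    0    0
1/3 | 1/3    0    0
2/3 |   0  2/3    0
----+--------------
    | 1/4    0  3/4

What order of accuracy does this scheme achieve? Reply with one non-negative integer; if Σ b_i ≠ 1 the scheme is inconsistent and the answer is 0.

b = (1/4, 0, 3/4)
c = (0, 1/3, 2/3)
Ac = (0, 0, 2/9)
Σ b_i: 1/4·1 + 3/4·1 = 1 ✓
b·c: 3/4·2/3 = 1/2 ✓
b·c²: 3/4·4/9 = 1/3 ✓
b·Ac: 3/4·2/9 = 1/6 ✓; 3 stages ⇒ order 3.

3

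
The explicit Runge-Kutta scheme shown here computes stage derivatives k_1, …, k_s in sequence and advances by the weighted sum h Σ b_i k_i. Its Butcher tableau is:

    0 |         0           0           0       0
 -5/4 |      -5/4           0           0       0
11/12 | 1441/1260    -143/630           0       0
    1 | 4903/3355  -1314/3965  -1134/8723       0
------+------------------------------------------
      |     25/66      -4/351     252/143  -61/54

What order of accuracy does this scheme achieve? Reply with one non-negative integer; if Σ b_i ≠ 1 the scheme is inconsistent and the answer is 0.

4

b = (25/66, -4/351, 252/143, -61/54)
c = (0, -5/4, 11/12, 1)
Ac = (0, 0, 143/504, 18/61)
Σ b_i: 25/66·1 + (-4/351)·1 + 252/143·1 + (-61/54)·1 = 1 ✓
b·c: (-4/351)·(-5/4) + 252/143·11/12 + (-61/54)·1 = 1/2 ✓
b·c²: (-4/351)·25/16 + 252/143·121/144 + (-61/54)·1 = 1/3 ✓
b·Ac: 252/143·143/504 + (-61/54)·18/61 = 1/6 ✓
b·c³: (-4/351)·(-125/64) + 252/143·1331/1728 + (-61/54)·1 = 1/4 ✓
b·(c∘Ac): 252/143·1573/6048 + (-61/54)·18/61 = 1/8 ✓
b·Ac²: 252/143·(-715/2016) + (-61/54)·(-153/244) = 1/12 ✓
b·A²c: (-61/54)·(-9/244) = 1/24 ✓; 4 stages ⇒ order 4.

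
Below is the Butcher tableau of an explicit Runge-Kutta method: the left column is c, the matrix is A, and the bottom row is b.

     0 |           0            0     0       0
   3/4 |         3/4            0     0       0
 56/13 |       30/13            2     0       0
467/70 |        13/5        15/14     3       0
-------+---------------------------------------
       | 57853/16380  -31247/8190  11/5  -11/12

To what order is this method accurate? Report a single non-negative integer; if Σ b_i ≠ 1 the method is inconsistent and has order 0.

2

b = (57853/16380, -31247/8190, 11/5, -11/12)
c = (0, 3/4, 56/13, 467/70)
Ac = (0, 0, 3/2, 9993/728)
Σ b_i: 57853/16380·1 + (-31247/8190)·1 + 11/5·1 + (-11/12)·1 = 1 ✓
b·c: (-31247/8190)·3/4 + 11/5·56/13 + (-11/12)·467/70 = 1/2 ✓
b·c²: (-31247/8190)·9/16 + 11/5·3136/169 + (-11/12)·218089/4900 = -42161137/19874400 ≠ 1/3 ⇒ order 2.
b·Ac: 11/5·3/2 + (-11/12)·9993/728 = -135157/14560 ≠ 1/6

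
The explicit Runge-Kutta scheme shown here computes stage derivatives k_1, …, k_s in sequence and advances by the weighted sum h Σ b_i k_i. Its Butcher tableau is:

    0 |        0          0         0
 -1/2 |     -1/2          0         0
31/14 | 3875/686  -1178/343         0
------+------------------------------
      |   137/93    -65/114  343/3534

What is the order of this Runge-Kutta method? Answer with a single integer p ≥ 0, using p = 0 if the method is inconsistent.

3

b = (137/93, -65/114, 343/3534)
c = (0, -1/2, 31/14)
Ac = (0, 0, 589/343)
Σ b_i: 137/93·1 + (-65/114)·1 + 343/3534·1 = 1 ✓
b·c: (-65/114)·(-1/2) + 343/3534·31/14 = 1/2 ✓
b·c²: (-65/114)·1/4 + 343/3534·961/196 = 1/3 ✓
b·Ac: 343/3534·589/343 = 1/6 ✓; 3 stages ⇒ order 3.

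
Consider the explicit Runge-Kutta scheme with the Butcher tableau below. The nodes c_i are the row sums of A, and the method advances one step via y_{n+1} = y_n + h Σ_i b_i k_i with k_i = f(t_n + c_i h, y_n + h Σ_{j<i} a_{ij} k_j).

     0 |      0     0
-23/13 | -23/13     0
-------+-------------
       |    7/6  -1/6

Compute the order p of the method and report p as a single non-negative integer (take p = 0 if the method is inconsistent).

1

b = (7/6, -1/6)
c = (0, -23/13)
Σ b_i: 7/6·1 + (-1/6)·1 = 1 ✓
b·c: (-1/6)·(-23/13) = 23/78 ≠ 1/2 ⇒ order 1.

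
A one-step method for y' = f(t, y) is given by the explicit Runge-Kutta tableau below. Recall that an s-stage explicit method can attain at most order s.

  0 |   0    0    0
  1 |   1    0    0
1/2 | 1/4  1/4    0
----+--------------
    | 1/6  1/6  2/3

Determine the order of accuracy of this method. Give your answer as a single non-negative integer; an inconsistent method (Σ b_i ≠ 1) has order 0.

3

b = (1/6, 1/6, 2/3)
c = (0, 1, 1/2)
Ac = (0, 0, 1/4)
Σ b_i: 1/6·1 + 1/6·1 + 2/3·1 = 1 ✓
b·c: 1/6·1 + 2/3·1/2 = 1/2 ✓
b·c²: 1/6·1 + 2/3·1/4 = 1/3 ✓
b·Ac: 2/3·1/4 = 1/6 ✓; 3 stages ⇒ order 3.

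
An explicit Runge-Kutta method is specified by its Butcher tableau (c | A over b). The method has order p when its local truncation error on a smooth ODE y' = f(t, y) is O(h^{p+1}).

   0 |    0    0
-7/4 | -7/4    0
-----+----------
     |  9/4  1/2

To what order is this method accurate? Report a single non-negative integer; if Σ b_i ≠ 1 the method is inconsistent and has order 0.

0

b = (9/4, 1/2)
c = (0, -7/4)
Σ b_i: 9/4·1 + 1/2·1 = 11/4 ≠ 1 ⇒ order 0.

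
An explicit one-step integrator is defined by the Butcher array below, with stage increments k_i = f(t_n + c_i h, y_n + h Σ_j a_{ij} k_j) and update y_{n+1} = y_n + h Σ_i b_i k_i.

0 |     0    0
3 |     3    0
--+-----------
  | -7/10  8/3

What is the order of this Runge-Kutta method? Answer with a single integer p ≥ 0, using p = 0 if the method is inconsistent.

0

b = (-7/10, 8/3)
c = (0, 3)
Σ b_i: (-7/10)·1 + 8/3·1 = 59/30 ≠ 1 ⇒ order 0.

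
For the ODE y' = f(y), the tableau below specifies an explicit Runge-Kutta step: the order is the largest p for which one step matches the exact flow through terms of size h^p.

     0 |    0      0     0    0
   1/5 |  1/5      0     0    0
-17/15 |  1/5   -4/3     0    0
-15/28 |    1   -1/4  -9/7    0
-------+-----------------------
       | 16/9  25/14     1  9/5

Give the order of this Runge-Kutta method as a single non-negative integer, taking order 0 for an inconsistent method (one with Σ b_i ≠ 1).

0

b = (16/9, 25/14, 1, 9/5)
c = (0, 1/5, -17/15, -15/28)
Ac = (0, 0, -4/15, 197/140)
Σ b_i: 16/9·1 + 25/14·1 + 1·1 + 9/5·1 = 4009/630 ≠ 1 ⇒ order 0.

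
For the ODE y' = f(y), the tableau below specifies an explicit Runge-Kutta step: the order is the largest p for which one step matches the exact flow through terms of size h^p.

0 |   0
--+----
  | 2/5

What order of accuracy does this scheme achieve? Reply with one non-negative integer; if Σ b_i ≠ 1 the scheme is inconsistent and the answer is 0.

0

b = (2/5)
c = (0)
Σ b_i: 2/5·1 = 2/5 ≠ 1 ⇒ order 0.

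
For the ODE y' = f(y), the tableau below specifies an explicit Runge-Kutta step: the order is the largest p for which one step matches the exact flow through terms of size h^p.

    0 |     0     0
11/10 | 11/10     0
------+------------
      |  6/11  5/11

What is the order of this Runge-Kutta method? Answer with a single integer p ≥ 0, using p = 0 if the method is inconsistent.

2

b = (6/11, 5/11)
c = (0, 11/10)
Σ b_i: 6/11·1 + 5/11·1 = 1 ✓
b·c: 5/11·11/10 = 1/2 ✓; 2 stages ⇒ order 2.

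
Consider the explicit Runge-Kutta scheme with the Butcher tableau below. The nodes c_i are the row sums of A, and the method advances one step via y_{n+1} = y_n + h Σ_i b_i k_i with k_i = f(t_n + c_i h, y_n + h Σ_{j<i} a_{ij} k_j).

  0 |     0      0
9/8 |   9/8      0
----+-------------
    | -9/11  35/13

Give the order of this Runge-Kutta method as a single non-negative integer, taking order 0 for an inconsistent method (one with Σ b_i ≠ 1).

0

b = (-9/11, 35/13)
c = (0, 9/8)
Σ b_i: (-9/11)·1 + 35/13·1 = 268/143 ≠ 1 ⇒ order 0.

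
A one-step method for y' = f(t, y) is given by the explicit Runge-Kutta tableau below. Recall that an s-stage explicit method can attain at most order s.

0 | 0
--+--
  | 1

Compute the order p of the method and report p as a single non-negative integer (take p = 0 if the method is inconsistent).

1

b = (1)
c = (0)
Σ b_i: 1·1 = 1 ✓; 1 stage ⇒ order 1.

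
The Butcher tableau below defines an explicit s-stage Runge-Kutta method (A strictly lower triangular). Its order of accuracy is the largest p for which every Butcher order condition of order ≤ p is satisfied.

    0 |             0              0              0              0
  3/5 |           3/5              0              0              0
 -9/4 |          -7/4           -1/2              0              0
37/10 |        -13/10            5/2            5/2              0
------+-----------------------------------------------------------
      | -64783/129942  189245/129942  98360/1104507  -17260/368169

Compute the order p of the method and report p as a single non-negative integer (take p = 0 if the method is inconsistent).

b = (-64783/129942, 189245/129942, 98360/1104507, -17260/368169)
c = (0, 3/5, -9/4, 37/10)
Ac = (0, 0, -3/10, -33/8)
Σ b_i: (-64783/129942)·1 + 189245/129942·1 + 98360/1104507·1 + (-17260/368169)·1 = 1 ✓
b·c: 189245/129942·3/5 + 98360/1104507·(-9/4) + (-17260/368169)·37/10 = 1/2 ✓
b·c²: 189245/129942·9/25 + 98360/1104507·81/16 + (-17260/368169)·1369/100 = 1/3 ✓
b·Ac: 98360/1104507·(-3/10) + (-17260/368169)·(-33/8) = 1/6 ✓
b·c³: 189245/129942·27/125 + 98360/1104507·(-729/64) + (-17260/368169)·50653/1000 = -13316629/4331400 ≠ 1/4 ⇒ order 3.
b·(c∘Ac): 98360/1104507·27/40 + (-17260/368169)·(-1221/80) = 22397/28876 ≠ 1/8
b·Ac²: 98360/1104507·(-9/50) + (-17260/368169)·2169/160 = -3198433/4908920 ≠ 1/12
b·A²c: (-17260/368169)·(-3/4) = 4315/122723 ≠ 1/24

3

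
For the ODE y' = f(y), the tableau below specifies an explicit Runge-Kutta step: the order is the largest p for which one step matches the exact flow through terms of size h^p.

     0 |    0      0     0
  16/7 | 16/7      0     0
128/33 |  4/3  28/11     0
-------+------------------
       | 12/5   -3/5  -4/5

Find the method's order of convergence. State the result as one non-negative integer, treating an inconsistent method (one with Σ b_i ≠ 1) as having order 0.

b = (12/5, -3/5, -4/5)
c = (0, 16/7, 128/33)
Ac = (0, 0, 64/11)
Σ b_i: 12/5·1 + (-3/5)·1 + (-4/5)·1 = 1 ✓
b·c: (-3/5)·16/7 + (-4/5)·128/33 = -5168/1155 ≠ 1/2 ⇒ order 1.

1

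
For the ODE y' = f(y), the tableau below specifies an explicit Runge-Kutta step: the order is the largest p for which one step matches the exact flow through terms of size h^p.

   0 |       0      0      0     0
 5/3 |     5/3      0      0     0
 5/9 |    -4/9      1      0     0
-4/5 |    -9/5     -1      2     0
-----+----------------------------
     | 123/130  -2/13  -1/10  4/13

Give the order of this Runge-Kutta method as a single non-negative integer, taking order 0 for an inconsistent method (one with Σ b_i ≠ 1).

b = (123/130, -2/13, -1/10, 4/13)
c = (0, 5/3, 5/9, -4/5)
Ac = (0, 0, 5/3, -5/9)
Σ b_i: 123/130·1 + (-2/13)·1 + (-1/10)·1 + 4/13·1 = 1 ✓
b·c: (-2/13)·5/3 + (-1/10)·5/9 + 4/13·(-4/5) = -653/1170 ≠ 1/2 ⇒ order 1.

1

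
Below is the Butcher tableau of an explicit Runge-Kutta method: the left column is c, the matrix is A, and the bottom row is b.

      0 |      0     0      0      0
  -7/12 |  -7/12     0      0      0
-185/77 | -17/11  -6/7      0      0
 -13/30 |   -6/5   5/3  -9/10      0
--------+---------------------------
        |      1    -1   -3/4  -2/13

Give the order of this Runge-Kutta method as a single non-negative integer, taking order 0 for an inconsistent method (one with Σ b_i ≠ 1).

0

b = (1, -1, -3/4, -2/13)
c = (0, -7/12, -185/77, -13/30)
Ac = (0, 0, 1/2, 3299/2772)
Σ b_i: 1·1 + (-1)·1 + (-3/4)·1 + (-2/13)·1 = -47/52 ≠ 1 ⇒ order 0.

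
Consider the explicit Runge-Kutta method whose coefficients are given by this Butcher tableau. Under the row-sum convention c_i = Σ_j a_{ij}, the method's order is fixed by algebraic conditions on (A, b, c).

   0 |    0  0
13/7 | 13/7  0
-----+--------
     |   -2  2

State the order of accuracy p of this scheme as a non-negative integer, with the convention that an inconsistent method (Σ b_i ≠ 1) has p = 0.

b = (-2, 2)
c = (0, 13/7)
Σ b_i: (-2)·1 + 2·1 = 0 ≠ 1 ⇒ order 0.

0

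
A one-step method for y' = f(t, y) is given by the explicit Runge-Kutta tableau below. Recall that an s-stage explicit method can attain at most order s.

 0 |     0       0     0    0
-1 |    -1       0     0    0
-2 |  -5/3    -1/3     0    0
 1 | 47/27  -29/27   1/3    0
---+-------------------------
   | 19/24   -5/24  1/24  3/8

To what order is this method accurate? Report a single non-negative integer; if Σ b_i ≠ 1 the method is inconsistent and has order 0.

b = (19/24, -5/24, 1/24, 3/8)
c = (0, -1, -2, 1)
Ac = (0, 0, 1/3, 11/27)
Σ b_i: 19/24·1 + (-5/24)·1 + 1/24·1 + 3/8·1 = 1 ✓
b·c: (-5/24)·(-1) + 1/24·(-2) + 3/8·1 = 1/2 ✓
b·c²: (-5/24)·1 + 1/24·4 + 3/8·1 = 1/3 ✓
b·Ac: 1/24·1/3 + 3/8·11/27 = 1/6 ✓
b·c³: (-5/24)·(-1) + 1/24·(-8) + 3/8·1 = 1/4 ✓
b·(c∘Ac): 1/24·(-2/3) + 3/8·11/27 = 1/8 ✓
b·Ac²: 1/24·(-1/3) + 3/8·7/27 = 1/12 ✓
b·A²c: 3/8·1/9 = 1/24 ✓; 4 stages ⇒ order 4.

4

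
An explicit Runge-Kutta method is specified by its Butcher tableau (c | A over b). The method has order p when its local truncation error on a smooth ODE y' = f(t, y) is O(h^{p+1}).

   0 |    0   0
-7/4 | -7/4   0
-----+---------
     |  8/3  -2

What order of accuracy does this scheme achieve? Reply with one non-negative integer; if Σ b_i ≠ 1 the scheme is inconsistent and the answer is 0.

b = (8/3, -2)
c = (0, -7/4)
Σ b_i: 8/3·1 + (-2)·1 = 2/3 ≠ 1 ⇒ order 0.

0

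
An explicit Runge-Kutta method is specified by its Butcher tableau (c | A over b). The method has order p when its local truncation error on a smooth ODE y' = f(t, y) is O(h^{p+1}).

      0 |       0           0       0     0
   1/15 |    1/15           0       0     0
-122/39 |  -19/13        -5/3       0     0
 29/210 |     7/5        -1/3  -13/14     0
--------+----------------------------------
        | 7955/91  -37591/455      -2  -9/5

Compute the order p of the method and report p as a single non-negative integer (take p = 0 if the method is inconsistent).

b = (7955/91, -37591/455, -2, -9/5)
c = (0, 1/15, -122/39, 29/210)
Ac = (0, 0, -1/9, 908/315)
Σ b_i: 7955/91·1 + (-37591/455)·1 + (-2)·1 + (-9/5)·1 = 1 ✓
b·c: (-37591/455)·1/15 + (-2)·(-122/39) + (-9/5)·29/210 = 1/2 ✓
b·c²: (-37591/455)·1/225 + (-2)·14884/1521 + (-9/5)·841/44100 = -148855657/7452900 ≠ 1/3 ⇒ order 2.
b·Ac: (-2)·(-1/9) + (-9/5)·908/315 = -7822/1575 ≠ 1/6

2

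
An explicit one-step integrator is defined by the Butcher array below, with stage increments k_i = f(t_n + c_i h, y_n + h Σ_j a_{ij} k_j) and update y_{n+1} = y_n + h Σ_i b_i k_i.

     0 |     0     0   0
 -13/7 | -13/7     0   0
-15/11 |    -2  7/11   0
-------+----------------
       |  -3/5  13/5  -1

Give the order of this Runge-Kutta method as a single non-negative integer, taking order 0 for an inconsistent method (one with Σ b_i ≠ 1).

b = (-3/5, 13/5, -1)
c = (0, -13/7, -15/11)
Ac = (0, 0, -13/11)
Σ b_i: (-3/5)·1 + 13/5·1 + (-1)·1 = 1 ✓
b·c: 13/5·(-13/7) + (-1)·(-15/11) = -1334/385 ≠ 1/2 ⇒ order 1.

1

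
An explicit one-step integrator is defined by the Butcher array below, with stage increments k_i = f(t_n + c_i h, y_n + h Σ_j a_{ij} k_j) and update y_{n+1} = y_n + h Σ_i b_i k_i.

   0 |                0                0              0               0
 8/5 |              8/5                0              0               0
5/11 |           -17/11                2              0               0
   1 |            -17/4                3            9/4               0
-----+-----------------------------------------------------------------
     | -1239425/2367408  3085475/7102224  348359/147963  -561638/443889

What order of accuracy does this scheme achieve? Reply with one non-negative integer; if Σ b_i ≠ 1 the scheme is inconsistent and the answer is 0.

3

b = (-1239425/2367408, 3085475/7102224, 348359/147963, -561638/443889)
c = (0, 8/5, 5/11, 1)
Ac = (0, 0, 16/5, 1281/220)
Σ b_i: (-1239425/2367408)·1 + 3085475/7102224·1 + 348359/147963·1 + (-561638/443889)·1 = 1 ✓
b·c: 3085475/7102224·8/5 + 348359/147963·5/11 + (-561638/443889)·1 = 1/2 ✓
b·c²: 3085475/7102224·64/25 + 348359/147963·25/121 + (-561638/443889)·1 = 1/3 ✓
b·Ac: 348359/147963·16/5 + (-561638/443889)·1281/220 = 1/6 ✓
b·c³: 3085475/7102224·512/125 + 348359/147963·125/1331 + (-561638/443889)·1 = 5983841/8137965 ≠ 1/4 ⇒ order 3.
b·(c∘Ac): 348359/147963·16/11 + (-561638/443889)·1281/220 = -5833843/1479630 ≠ 1/8
b·Ac²: 348359/147963·128/25 + (-561638/443889)·98553/12100 = 28465153/16275930 ≠ 1/12
b·A²c: (-561638/443889)·36/5 = -2246552/246605 ≠ 1/24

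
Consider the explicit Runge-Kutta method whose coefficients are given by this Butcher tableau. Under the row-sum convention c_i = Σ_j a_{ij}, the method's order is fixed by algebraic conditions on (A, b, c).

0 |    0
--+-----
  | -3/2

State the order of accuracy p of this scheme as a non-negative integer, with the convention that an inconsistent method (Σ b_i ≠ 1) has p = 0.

b = (-3/2)
c = (0)
Σ b_i: (-3/2)·1 = -3/2 ≠ 1 ⇒ order 0.

0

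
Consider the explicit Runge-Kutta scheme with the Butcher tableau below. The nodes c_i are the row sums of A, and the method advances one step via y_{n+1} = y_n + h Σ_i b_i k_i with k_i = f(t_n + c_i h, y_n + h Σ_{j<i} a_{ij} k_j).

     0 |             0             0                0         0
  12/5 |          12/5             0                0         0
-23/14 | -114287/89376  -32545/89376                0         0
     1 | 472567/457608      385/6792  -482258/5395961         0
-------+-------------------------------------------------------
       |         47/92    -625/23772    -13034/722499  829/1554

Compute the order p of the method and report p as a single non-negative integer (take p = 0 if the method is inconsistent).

4

b = (47/92, -625/23772, -13034/722499, 829/1554)
c = (0, 12/5, -23/14, 1)
Ac = (0, 0, -6509/7448, 469/1658)
Σ b_i: 47/92·1 + (-625/23772)·1 + (-13034/722499)·1 + 829/1554·1 = 1 ✓
b·c: (-625/23772)·12/5 + (-13034/722499)·(-23/14) + 829/1554·1 = 1/2 ✓
b·c²: (-625/23772)·144/25 + (-13034/722499)·529/196 + 829/1554·1 = 1/3 ✓
b·Ac: (-13034/722499)·(-6509/7448) + 829/1554·469/1658 = 1/6 ✓
b·c³: (-625/23772)·1728/125 + (-13034/722499)·(-12167/2744) + 829/1554·1 = 1/4 ✓
b·(c∘Ac): (-13034/722499)·149707/104272 + 829/1554·469/1658 = 1/8 ✓
b·Ac²: (-13034/722499)·(-19527/9310) + 829/1554·707/8290 = 1/12 ✓
b·A²c: 829/1554·259/3316 = 1/24 ✓; 4 stages ⇒ order 4.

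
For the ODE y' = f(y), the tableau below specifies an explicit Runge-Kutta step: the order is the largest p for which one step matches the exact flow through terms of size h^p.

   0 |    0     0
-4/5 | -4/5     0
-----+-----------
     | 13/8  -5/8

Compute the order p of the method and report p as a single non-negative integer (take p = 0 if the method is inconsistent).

b = (13/8, -5/8)
c = (0, -4/5)
Σ b_i: 13/8·1 + (-5/8)·1 = 1 ✓
b·c: (-5/8)·(-4/5) = 1/2 ✓; 2 stages ⇒ order 2.

2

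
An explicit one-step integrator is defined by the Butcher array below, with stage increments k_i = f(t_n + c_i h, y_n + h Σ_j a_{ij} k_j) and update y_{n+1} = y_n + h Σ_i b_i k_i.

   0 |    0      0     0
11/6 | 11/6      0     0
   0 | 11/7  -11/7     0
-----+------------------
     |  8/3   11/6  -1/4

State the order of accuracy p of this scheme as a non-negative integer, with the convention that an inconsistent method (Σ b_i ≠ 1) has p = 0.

0

b = (8/3, 11/6, -1/4)
c = (0, 11/6, 0)
Ac = (0, 0, -121/42)
Σ b_i: 8/3·1 + 11/6·1 + (-1/4)·1 = 17/4 ≠ 1 ⇒ order 0.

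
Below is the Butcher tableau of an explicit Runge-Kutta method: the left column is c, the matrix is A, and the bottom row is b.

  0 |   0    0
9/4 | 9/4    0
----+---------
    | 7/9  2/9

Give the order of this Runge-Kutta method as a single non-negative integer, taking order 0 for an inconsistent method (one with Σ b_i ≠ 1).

2

b = (7/9, 2/9)
c = (0, 9/4)
Σ b_i: 7/9·1 + 2/9·1 = 1 ✓
b·c: 2/9·9/4 = 1/2 ✓; 2 stages ⇒ order 2.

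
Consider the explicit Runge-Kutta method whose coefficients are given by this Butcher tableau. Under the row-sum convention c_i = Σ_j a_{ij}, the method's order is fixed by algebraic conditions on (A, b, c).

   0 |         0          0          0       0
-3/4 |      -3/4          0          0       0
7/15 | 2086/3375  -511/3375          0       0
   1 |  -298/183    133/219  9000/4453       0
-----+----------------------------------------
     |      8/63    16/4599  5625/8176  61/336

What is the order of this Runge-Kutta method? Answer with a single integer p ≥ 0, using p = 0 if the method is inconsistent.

4

b = (8/63, 16/4599, 5625/8176, 61/336)
c = (0, -3/4, 7/15, 1)
Ac = (0, 0, 511/4500, 119/244)
Σ b_i: 8/63·1 + 16/4599·1 + 5625/8176·1 + 61/336·1 = 1 ✓
b·c: 16/4599·(-3/4) + 5625/8176·7/15 + 61/336·1 = 1/2 ✓
b·c²: 16/4599·9/16 + 5625/8176·49/225 + 61/336·1 = 1/3 ✓
b·Ac: 5625/8176·511/4500 + 61/336·119/244 = 1/6 ✓
b·c³: 16/4599·(-27/64) + 5625/8176·343/3375 + 61/336·1 = 1/4 ✓
b·(c∘Ac): 5625/8176·3577/67500 + 61/336·119/244 = 1/8 ✓
b·Ac²: 5625/8176·(-511/6000) + 61/336·763/976 = 1/12 ✓
b·A²c: 61/336·14/61 = 1/24 ✓; 4 stages ⇒ order 4.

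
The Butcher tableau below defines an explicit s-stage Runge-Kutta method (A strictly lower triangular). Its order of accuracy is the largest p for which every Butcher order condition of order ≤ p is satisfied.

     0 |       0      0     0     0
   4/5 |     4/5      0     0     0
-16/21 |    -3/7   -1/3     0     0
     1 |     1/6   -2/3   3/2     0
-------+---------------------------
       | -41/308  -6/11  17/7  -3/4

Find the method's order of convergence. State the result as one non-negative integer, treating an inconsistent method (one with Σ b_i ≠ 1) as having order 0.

b = (-41/308, -6/11, 17/7, -3/4)
c = (0, 4/5, -16/21, 1)
Ac = (0, 0, -4/15, -176/105)
Σ b_i: (-41/308)·1 + (-6/11)·1 + 17/7·1 + (-3/4)·1 = 1 ✓
b·c: (-6/11)·4/5 + 17/7·(-16/21) + (-3/4)·1 = -98207/32340 ≠ 1/2 ⇒ order 1.

1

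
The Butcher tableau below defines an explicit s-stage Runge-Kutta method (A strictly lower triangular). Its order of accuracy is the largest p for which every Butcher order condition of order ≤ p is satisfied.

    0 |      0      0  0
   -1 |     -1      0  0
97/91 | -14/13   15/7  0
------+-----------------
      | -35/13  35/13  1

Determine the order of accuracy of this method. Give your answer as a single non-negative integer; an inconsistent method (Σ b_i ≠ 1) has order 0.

1

b = (-35/13, 35/13, 1)
c = (0, -1, 97/91)
Ac = (0, 0, -15/7)
Σ b_i: (-35/13)·1 + 35/13·1 + 1·1 = 1 ✓
b·c: 35/13·(-1) + 1·97/91 = -148/91 ≠ 1/2 ⇒ order 1.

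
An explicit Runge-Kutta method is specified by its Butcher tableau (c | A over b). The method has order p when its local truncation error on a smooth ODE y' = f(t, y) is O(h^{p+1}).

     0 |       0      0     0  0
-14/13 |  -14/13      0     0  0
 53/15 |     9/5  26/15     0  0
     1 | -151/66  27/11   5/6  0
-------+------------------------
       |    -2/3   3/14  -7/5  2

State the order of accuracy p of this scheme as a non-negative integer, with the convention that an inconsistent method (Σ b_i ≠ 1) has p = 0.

0

b = (-2/3, 3/14, -7/5, 2)
c = (0, -14/13, 53/15, 1)
Ac = (0, 0, -28/15, 775/2574)
Σ b_i: (-2/3)·1 + 3/14·1 + (-7/5)·1 + 2·1 = 31/210 ≠ 1 ⇒ order 0.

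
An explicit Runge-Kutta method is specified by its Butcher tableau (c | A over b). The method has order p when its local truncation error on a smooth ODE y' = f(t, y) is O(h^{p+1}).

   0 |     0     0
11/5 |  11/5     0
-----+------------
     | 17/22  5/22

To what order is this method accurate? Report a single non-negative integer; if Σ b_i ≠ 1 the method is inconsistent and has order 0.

b = (17/22, 5/22)
c = (0, 11/5)
Σ b_i: 17/22·1 + 5/22·1 = 1 ✓
b·c: 5/22·11/5 = 1/2 ✓; 2 stages ⇒ order 2.

2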